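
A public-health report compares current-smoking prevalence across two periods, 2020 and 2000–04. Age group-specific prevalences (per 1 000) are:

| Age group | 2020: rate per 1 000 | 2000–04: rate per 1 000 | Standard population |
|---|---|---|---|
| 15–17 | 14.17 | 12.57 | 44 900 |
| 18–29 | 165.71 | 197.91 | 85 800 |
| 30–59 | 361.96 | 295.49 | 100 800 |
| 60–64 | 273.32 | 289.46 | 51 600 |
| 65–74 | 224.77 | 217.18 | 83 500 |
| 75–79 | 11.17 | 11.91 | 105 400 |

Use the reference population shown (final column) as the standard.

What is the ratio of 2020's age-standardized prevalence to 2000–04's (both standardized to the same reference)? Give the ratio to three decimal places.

1.046

Standard total = 472 000; weights = 0.0951, 0.1818, 0.2136, 0.1093, 0.1769, 0.2233.
2020: 0.0951×14.17 + 0.1818×165.71 + 0.2136×361.96 + 0.1093×273.32 + 0.1769×224.77 + 0.2233×11.17 = 180.9081 per 1 000.
2000–04: 0.0951×12.57 + 0.1818×197.91 + 0.2136×295.49 + 0.1093×289.46 + 0.1769×217.18 + 0.2233×11.91 = 173.0009 per 1 000.
Ratio = 180.9081 ÷ 173.0009 = 1.04571.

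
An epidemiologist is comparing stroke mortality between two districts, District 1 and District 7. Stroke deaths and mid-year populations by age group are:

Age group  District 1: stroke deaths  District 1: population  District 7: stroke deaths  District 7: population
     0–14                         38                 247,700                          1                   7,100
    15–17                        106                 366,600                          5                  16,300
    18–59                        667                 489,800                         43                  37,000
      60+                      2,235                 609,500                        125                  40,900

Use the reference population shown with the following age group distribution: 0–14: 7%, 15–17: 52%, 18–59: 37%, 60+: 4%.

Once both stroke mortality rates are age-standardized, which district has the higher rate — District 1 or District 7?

District 1

Age-specific rates per 100,000 for District 1: 15.34, 28.91, 136.18, 366.69.
For District 7: 14.08, 30.67, 116.22, 305.62.
Standard weights: 0.07, 0.52, 0.37, 0.04.
District 1: 0.0700×15.34 + 0.5200×28.91 + 0.3700×136.18 + 0.0400×366.69 = 81.1630 per 100,000.
District 7: 0.0700×14.08 + 0.5200×30.67 + 0.3700×116.22 + 0.0400×305.62 = 72.1618 per 100,000.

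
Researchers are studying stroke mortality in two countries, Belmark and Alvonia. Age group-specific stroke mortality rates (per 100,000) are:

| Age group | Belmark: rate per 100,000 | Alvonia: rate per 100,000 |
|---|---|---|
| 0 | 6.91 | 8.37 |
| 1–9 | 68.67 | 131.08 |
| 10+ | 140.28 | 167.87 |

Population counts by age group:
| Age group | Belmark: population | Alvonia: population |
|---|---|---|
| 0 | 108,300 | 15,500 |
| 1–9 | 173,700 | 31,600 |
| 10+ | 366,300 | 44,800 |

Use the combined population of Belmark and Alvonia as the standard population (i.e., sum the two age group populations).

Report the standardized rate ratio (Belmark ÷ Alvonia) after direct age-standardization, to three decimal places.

0.749

Combined standard total = 740,200; weights = 0.1673, 0.2774, 0.5554.
Belmark: 0.1673×6.91 + 0.2774×68.67 + 0.5554×140.28 = 98.1120 per 100,000.
Alvonia: 0.1673×8.37 + 0.2774×131.08 + 0.5554×167.87 = 130.9893 per 100,000.
Ratio = 98.1120 ÷ 130.9893 = 0.74901.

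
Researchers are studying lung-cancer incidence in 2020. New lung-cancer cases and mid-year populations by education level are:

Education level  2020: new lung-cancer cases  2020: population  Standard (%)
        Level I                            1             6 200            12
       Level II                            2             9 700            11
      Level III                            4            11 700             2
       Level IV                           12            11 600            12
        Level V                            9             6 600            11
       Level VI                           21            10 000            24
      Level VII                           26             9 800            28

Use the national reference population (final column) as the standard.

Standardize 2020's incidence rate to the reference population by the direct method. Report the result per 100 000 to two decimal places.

156.99

Education-specific rates per 100 000 for 2020: 16.13, 20.62, 34.19, 103.45, 136.36, 210.00, 265.31.
Standard weights: 0.12, 0.11, 0.02, 0.12, 0.11, 0.24, 0.28.
Standardized rate: 0.1200×16.13 + 0.1100×20.62 + 0.0200×34.19 + 0.1200×103.45 + 0.1100×136.36 + 0.2400×210.00 + 0.2800×265.31 = 156.9868 per 100 000.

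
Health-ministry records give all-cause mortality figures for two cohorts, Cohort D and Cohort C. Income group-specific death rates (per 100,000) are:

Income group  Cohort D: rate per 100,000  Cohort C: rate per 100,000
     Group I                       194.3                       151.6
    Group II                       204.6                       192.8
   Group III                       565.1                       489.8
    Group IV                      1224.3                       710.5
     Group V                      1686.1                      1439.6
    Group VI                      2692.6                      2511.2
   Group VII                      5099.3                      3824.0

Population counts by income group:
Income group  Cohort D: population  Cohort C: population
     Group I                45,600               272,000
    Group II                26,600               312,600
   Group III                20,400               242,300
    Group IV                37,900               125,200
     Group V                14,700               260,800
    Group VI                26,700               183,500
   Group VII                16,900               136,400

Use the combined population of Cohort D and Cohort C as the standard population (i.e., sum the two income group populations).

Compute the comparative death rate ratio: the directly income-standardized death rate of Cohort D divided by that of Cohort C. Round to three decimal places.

Combined standard total = 1,721,600; weights = 0.1845, 0.1970, 0.1526, 0.0947, 0.1600, 0.1221, 0.0890.
Cohort D: 0.1845×194.3 + 0.1970×204.6 + 0.1526×565.1 + 0.0947×1224.3 + 0.1600×1686.1 + 0.1221×2692.6 + 0.0890×5099.3 = 1331.0135 per 100,000.
Cohort C: 0.1845×151.6 + 0.1970×192.8 + 0.1526×489.8 + 0.0947×710.5 + 0.1600×1439.6 + 0.1221×2511.2 + 0.0890×3824.0 = 1085.4915 per 100,000.
Ratio = 1331.0135 ÷ 1085.4915 = 1.22619.

1.226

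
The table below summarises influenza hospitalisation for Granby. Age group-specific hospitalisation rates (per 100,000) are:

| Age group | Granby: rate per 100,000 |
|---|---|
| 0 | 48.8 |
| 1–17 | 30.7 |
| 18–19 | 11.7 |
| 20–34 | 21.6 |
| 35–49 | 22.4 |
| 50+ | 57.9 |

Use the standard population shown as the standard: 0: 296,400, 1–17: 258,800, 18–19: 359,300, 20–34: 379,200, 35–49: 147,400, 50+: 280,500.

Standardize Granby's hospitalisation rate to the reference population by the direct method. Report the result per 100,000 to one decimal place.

31.6

Standard total = 1,721,600; weights = 0.1722, 0.1503, 0.2087, 0.2203, 0.0856, 0.1629.
Standardized rate: 0.1722×48.8 + 0.1503×30.7 + 0.2087×11.7 + 0.2203×21.6 + 0.0856×22.4 + 0.1629×57.9 = 31.5676 per 100,000.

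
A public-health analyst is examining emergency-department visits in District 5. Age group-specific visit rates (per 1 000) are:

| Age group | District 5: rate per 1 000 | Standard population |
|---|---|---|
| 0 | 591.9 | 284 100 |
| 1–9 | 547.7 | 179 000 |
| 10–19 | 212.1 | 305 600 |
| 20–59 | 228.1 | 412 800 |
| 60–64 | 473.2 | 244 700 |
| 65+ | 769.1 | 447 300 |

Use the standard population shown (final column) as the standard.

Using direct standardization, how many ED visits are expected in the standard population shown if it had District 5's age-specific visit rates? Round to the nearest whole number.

Expected ED visits = Σ (standard pop × age-specific rate ÷ 1 000)
= 284 100×591.9/1 000 + 179 000×547.7/1 000 + 305 600×212.1/1 000 + 412 800×228.1/1 000 + 244 700×473.2/1 000 + 447 300×769.1/1 000
= 168158.79 + 98038.30 + 64817.76 + 94159.68 + 115792.04 + 344018.43 = 884985.00.

884985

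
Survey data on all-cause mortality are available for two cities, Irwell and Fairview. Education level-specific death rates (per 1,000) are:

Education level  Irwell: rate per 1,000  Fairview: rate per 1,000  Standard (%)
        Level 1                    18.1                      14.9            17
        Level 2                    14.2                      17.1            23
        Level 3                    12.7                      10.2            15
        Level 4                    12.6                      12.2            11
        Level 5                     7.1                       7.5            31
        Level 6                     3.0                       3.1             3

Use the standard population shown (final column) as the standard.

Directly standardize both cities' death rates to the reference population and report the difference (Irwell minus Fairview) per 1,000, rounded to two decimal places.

0.17

Standard weights: 0.17, 0.23, 0.15, 0.11, 0.31, 0.03.
Irwell: 0.1700×18.1 + 0.2300×14.2 + 0.1500×12.7 + 0.1100×12.6 + 0.3100×7.1 + 0.0300×3.0 = 11.9250 per 1,000.
Fairview: 0.1700×14.9 + 0.2300×17.1 + 0.1500×10.2 + 0.1100×12.2 + 0.3100×7.5 + 0.0300×3.1 = 11.7560 per 1,000.
Difference = 11.9250 − 11.7560 = 0.1690.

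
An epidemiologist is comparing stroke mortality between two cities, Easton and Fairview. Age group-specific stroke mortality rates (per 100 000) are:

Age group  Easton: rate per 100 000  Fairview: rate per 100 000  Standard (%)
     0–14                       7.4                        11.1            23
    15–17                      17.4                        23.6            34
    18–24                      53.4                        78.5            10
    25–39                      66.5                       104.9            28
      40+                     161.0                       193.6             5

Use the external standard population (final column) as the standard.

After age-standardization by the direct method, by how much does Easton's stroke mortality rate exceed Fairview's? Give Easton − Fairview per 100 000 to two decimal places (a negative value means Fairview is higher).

Standard weights: 0.23, 0.34, 0.10, 0.28, 0.05.
Easton: 0.2300×7.4 + 0.3400×17.4 + 0.1000×53.4 + 0.2800×66.5 + 0.0500×161.0 = 39.6280 per 100 000.
Fairview: 0.2300×11.1 + 0.3400×23.6 + 0.1000×78.5 + 0.2800×104.9 + 0.0500×193.6 = 57.4790 per 100 000.
Difference = 39.6280 − 57.4790 = -17.8510.

-17.85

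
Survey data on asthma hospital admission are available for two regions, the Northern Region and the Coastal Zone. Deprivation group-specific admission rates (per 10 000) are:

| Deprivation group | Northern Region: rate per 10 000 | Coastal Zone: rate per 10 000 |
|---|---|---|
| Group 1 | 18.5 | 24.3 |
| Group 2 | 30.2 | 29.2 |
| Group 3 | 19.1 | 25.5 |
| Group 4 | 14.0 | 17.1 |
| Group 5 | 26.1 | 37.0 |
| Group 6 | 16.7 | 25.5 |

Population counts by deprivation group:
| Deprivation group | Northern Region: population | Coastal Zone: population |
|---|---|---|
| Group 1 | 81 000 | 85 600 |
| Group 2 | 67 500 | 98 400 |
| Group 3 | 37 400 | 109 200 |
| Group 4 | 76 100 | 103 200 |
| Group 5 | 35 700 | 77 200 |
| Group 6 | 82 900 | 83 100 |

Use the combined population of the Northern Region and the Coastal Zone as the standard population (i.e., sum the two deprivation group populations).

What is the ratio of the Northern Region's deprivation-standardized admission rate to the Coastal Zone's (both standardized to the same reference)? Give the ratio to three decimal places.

Combined standard total = 937 300; weights = 0.1777, 0.1770, 0.1564, 0.1913, 0.1205, 0.1771.
The Northern Region: 0.1777×18.5 + 0.1770×30.2 + 0.1564×19.1 + 0.1913×14.0 + 0.1205×26.1 + 0.1771×16.7 = 20.4005 per 10 000.
The Coastal Zone: 0.1777×24.3 + 0.1770×29.2 + 0.1564×25.5 + 0.1913×17.1 + 0.1205×37.0 + 0.1771×25.5 = 25.7199 per 10 000.
Ratio = 20.4005 ÷ 25.7199 = 0.79318.

0.793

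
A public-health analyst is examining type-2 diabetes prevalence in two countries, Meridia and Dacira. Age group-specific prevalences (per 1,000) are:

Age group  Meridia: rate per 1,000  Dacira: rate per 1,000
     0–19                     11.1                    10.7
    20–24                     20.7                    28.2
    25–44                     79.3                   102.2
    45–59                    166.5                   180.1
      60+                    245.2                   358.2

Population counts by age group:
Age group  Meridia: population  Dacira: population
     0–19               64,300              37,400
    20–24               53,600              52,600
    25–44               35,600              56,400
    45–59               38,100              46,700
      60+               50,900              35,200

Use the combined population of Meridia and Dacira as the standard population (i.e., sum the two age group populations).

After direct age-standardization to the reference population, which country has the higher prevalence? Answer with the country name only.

Combined standard total = 470,800; weights = 0.2160, 0.2256, 0.1954, 0.1801, 0.1829.
Meridia: 0.2160×11.1 + 0.2256×20.7 + 0.1954×79.3 + 0.1801×166.5 + 0.1829×245.2 = 97.3953 per 1,000.
Dacira: 0.2160×10.7 + 0.2256×28.2 + 0.1954×102.2 + 0.1801×180.1 + 0.1829×358.2 = 126.5908 per 1,000.

Dacira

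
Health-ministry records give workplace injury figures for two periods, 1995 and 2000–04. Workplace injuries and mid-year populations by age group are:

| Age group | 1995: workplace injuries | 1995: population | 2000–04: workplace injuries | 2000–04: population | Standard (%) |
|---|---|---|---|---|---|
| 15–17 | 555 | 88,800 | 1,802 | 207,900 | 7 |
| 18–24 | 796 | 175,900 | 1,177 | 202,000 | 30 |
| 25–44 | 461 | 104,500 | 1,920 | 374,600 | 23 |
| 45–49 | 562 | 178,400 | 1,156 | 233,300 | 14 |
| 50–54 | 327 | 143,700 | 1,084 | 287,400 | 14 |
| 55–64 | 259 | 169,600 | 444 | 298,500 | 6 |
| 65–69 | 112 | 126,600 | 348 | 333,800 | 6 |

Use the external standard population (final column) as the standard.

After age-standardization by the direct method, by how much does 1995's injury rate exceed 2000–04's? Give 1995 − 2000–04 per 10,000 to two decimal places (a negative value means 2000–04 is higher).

Age-specific rates per 10,000 for 1995: 62.50, 45.25, 44.11, 31.50, 22.76, 15.27, 8.85.
For 2000–04: 86.68, 58.27, 51.25, 49.55, 37.72, 14.87, 10.43.
Standard weights: 0.07, 0.30, 0.23, 0.14, 0.14, 0.06, 0.06.
1995: 0.0700×62.50 + 0.3000×45.25 + 0.2300×44.11 + 0.1400×31.50 + 0.1400×22.76 + 0.0600×15.27 + 0.0600×8.85 = 37.1405 per 10,000.
2000–04: 0.0700×86.68 + 0.3000×58.27 + 0.2300×51.25 + 0.1400×49.55 + 0.1400×37.72 + 0.0600×14.87 + 0.0600×10.43 = 49.0715 per 10,000.
Difference = 37.1405 − 49.0715 = -11.9310.

-11.93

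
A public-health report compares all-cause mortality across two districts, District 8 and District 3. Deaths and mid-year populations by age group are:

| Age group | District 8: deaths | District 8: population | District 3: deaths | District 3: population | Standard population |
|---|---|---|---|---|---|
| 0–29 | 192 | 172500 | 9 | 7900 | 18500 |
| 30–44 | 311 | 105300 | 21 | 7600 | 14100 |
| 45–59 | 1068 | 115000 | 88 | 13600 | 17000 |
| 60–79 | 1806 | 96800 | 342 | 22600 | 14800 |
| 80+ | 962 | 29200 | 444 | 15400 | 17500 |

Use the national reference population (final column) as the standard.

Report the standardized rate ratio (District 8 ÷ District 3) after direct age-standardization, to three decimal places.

Age-specific rates per 1000 for District 8: 1.113, 2.953, 9.287, 18.657, 32.945.
For District 3: 1.139, 2.763, 6.471, 15.133, 28.831.
Standard total = 81900; weights = 0.2259, 0.1722, 0.2076, 0.1807, 0.2137.
District 8: 0.2259×1.113 + 0.1722×2.953 + 0.2076×9.287 + 0.1807×18.657 + 0.2137×32.945 = 13.0986 per 1000.
District 3: 0.2259×1.139 + 0.1722×2.763 + 0.2076×6.471 + 0.1807×15.133 + 0.2137×28.831 = 10.9713 per 1000.
Ratio = 13.0986 ÷ 10.9713 = 1.19390.

1.194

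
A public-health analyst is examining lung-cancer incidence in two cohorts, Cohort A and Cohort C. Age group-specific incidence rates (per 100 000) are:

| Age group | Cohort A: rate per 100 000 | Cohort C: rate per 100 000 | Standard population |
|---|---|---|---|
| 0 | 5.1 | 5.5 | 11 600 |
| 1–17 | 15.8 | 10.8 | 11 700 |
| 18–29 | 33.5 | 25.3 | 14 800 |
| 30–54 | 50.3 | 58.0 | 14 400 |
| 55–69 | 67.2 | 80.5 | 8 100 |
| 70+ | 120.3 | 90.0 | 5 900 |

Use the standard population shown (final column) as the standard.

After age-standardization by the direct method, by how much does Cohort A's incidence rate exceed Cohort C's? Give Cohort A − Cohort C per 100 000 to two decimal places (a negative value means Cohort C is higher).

2.04

Standard total = 66 500; weights = 0.1744, 0.1759, 0.2226, 0.2165, 0.1218, 0.0887.
Cohort A: 0.1744×5.1 + 0.1759×15.8 + 0.2226×33.5 + 0.2165×50.3 + 0.1218×67.2 + 0.0887×120.3 = 40.8756 per 100 000.
Cohort C: 0.1744×5.5 + 0.1759×10.8 + 0.2226×25.3 + 0.2165×58.0 + 0.1218×80.5 + 0.0887×90.0 = 38.8398 per 100 000.
Difference = 40.8756 − 38.8398 = 2.0358.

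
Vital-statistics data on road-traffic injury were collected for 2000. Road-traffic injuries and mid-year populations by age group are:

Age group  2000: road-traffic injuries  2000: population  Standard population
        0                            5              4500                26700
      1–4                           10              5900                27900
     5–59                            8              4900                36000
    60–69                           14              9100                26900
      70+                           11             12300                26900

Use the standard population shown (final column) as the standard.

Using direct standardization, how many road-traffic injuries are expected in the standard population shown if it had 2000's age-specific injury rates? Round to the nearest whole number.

201

Age-specific rates per 100000 for 2000: 111.11, 169.49, 163.27, 153.85, 89.43.
Expected road-traffic injuries = Σ (standard pop × age-specific rate ÷ 100000)
= 26700×111.11/100000 + 27900×169.49/100000 + 36000×163.27/100000 + 26900×153.85/100000 + 26900×89.43/100000
= 29.67 + 47.29 + 58.78 + 41.38 + 24.06 = 201.17.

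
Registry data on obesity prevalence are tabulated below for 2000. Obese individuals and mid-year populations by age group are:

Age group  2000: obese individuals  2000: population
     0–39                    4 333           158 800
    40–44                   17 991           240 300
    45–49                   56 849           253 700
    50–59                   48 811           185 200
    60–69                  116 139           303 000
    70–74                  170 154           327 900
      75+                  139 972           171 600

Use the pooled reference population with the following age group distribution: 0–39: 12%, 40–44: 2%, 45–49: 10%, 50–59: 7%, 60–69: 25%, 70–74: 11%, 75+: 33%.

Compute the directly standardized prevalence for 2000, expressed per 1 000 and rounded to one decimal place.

467.7

Age-specific rates per 1 000 for 2000: 27.286, 74.869, 224.080, 263.558, 383.297, 518.920, 815.688.
Standard weights: 0.12, 0.02, 0.10, 0.07, 0.25, 0.11, 0.33.
Standardized rate: 0.1200×27.286 + 0.0200×74.869 + 0.1000×224.080 + 0.0700×263.558 + 0.2500×383.297 + 0.1100×518.920 + 0.3300×815.688 = 467.7112 per 1 000.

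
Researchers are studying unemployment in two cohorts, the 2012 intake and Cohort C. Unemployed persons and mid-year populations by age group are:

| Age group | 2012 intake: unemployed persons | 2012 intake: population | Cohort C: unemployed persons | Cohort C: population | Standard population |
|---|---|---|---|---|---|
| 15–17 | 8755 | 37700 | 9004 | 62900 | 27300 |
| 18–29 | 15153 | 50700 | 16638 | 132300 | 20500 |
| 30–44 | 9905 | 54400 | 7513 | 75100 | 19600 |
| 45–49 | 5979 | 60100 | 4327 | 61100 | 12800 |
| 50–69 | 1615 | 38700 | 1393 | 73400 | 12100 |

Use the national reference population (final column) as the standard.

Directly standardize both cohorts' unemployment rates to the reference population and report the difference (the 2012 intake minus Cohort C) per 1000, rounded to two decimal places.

89.18

Age-specific rates per 1000 for the 2012 intake: 232.228, 298.876, 182.077, 99.484, 41.731.
For Cohort C: 143.148, 125.760, 100.040, 70.818, 18.978.
Standard total = 92300; weights = 0.2958, 0.2221, 0.2124, 0.1387, 0.1311.
The 2012 intake: 0.2958×232.228 + 0.2221×298.876 + 0.2124×182.077 + 0.1387×99.484 + 0.1311×41.731 = 192.9993 per 1000.
Cohort C: 0.2958×143.148 + 0.2221×125.760 + 0.2124×100.040 + 0.1387×70.818 + 0.1311×18.978 = 103.8234 per 1000.
Difference = 192.9993 − 103.8234 = 89.1759.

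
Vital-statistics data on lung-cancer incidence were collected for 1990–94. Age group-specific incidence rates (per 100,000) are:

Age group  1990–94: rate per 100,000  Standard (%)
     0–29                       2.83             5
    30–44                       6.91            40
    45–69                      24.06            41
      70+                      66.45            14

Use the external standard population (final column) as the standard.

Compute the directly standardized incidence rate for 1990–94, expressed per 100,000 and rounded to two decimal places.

Standard weights: 0.05, 0.40, 0.41, 0.14.
Standardized rate: 0.0500×2.83 + 0.4000×6.91 + 0.4100×24.06 + 0.1400×66.45 = 22.0731 per 100,000.

22.07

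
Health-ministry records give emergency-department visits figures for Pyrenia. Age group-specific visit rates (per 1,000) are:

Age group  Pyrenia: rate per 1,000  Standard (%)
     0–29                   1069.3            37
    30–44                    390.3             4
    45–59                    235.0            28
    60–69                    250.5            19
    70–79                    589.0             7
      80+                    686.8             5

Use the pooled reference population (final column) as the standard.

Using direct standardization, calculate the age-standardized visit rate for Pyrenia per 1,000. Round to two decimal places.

Standard weights: 0.37, 0.04, 0.28, 0.19, 0.07, 0.05.
Standardized rate: 0.3700×1069.3 + 0.0400×390.3 + 0.2800×235.0 + 0.1900×250.5 + 0.0700×589.0 + 0.0500×686.8 = 600.2180 per 1,000.

600.22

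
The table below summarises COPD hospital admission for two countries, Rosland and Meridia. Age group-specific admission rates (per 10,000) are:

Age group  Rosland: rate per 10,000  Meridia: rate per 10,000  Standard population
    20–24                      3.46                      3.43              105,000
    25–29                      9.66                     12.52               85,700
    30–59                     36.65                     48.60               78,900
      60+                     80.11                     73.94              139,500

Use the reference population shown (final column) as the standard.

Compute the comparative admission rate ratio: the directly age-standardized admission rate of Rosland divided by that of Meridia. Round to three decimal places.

0.979

Standard total = 409,100; weights = 0.2567, 0.2095, 0.1929, 0.3410.
Rosland: 0.2567×3.46 + 0.2095×9.66 + 0.1929×36.65 + 0.3410×80.11 = 37.2970 per 10,000.
Meridia: 0.2567×3.43 + 0.2095×12.52 + 0.1929×48.60 + 0.3410×73.94 = 38.0892 per 10,000.
Ratio = 37.2970 ÷ 38.0892 = 0.97920.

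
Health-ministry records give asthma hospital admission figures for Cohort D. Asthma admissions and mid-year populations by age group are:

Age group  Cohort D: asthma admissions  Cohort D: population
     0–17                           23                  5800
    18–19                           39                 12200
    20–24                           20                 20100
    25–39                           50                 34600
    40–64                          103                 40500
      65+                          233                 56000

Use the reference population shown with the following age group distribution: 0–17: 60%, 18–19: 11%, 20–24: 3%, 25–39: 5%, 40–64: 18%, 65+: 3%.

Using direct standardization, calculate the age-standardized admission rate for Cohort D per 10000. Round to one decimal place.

Age-specific rates per 10000 for Cohort D: 39.66, 31.97, 9.95, 14.45, 25.43, 41.61.
Standard weights: 0.60, 0.11, 0.03, 0.05, 0.18, 0.03.
Standardized rate: 0.6000×39.66 + 0.1100×31.97 + 0.0300×9.95 + 0.0500×14.45 + 0.1800×25.43 + 0.0300×41.61 = 34.1565 per 10000.

34.2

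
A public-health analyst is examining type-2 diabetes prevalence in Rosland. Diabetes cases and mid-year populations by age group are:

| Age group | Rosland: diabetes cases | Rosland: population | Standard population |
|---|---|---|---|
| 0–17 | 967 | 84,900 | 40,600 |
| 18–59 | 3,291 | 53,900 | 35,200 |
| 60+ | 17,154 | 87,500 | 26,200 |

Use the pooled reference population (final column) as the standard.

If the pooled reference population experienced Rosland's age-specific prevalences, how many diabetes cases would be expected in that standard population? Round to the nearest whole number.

7748

Age-specific rates per 1,000 for Rosland: 11.390, 61.058, 196.046.
Expected diabetes cases = Σ (standard pop × age-specific rate ÷ 1,000)
= 40,600×11.390/1,000 + 35,200×61.058/1,000 + 26,200×196.046/1,000
= 462.43 + 2149.22 + 5136.40 = 7748.05.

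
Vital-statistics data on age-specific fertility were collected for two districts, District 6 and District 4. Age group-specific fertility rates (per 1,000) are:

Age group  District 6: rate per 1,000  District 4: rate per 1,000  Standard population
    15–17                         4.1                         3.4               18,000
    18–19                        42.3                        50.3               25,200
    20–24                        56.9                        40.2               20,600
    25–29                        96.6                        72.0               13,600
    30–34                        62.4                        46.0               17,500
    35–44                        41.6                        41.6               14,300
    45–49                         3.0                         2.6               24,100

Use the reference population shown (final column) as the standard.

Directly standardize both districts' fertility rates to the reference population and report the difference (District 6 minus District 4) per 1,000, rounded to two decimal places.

5.90

Standard total = 133,300; weights = 0.1350, 0.1890, 0.1545, 0.1020, 0.1313, 0.1073, 0.1808.
District 6: 0.1350×4.1 + 0.1890×42.3 + 0.1545×56.9 + 0.1020×96.6 + 0.1313×62.4 + 0.1073×41.6 + 0.1808×3.0 = 40.3964 per 1,000.
District 4: 0.1350×3.4 + 0.1890×50.3 + 0.1545×40.2 + 0.1020×72.0 + 0.1313×46.0 + 0.1073×41.6 + 0.1808×2.6 = 34.4983 per 1,000.
Difference = 40.3964 − 34.4983 = 5.8981.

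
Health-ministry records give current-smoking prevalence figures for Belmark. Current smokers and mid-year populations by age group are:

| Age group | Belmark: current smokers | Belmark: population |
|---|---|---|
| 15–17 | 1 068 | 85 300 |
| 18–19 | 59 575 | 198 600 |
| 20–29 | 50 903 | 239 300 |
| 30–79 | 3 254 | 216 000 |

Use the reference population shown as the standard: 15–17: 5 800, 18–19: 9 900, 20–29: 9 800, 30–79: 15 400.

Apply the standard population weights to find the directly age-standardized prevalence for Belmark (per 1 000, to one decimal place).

Age-specific rates per 1 000 for Belmark: 12.521, 299.975, 212.716, 15.065.
Standard total = 40 900; weights = 0.1418, 0.2421, 0.2396, 0.3765.
Standardized rate: 0.1418×12.521 + 0.2421×299.975 + 0.2396×212.716 + 0.3765×15.065 = 131.0266 per 1 000.

131.0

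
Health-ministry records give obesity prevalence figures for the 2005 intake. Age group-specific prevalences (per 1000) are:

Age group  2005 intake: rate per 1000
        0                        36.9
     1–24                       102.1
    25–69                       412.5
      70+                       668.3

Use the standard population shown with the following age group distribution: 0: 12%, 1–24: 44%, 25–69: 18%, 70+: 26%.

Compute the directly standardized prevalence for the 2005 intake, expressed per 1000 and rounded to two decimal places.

297.36

Standard weights: 0.12, 0.44, 0.18, 0.26.
Standardized rate: 0.1200×36.9 + 0.4400×102.1 + 0.1800×412.5 + 0.2600×668.3 = 297.3600 per 1000.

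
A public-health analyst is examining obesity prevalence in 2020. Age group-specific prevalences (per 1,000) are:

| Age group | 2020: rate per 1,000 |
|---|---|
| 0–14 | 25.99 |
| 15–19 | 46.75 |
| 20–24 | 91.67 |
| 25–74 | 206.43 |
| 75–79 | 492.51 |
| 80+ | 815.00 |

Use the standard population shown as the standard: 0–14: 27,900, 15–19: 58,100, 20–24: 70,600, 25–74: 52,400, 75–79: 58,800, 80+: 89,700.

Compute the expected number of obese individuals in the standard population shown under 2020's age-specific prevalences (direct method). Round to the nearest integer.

Expected obese individuals = Σ (standard pop × age-specific rate ÷ 1,000)
= 27,900×25.99/1,000 + 58,100×46.75/1,000 + 70,600×91.67/1,000 + 52,400×206.43/1,000 + 58,800×492.51/1,000 + 89,700×815.00/1,000
= 725.12 + 2716.18 + 6471.90 + 10816.93 + 28959.59 + 73105.50 = 122795.22.

122795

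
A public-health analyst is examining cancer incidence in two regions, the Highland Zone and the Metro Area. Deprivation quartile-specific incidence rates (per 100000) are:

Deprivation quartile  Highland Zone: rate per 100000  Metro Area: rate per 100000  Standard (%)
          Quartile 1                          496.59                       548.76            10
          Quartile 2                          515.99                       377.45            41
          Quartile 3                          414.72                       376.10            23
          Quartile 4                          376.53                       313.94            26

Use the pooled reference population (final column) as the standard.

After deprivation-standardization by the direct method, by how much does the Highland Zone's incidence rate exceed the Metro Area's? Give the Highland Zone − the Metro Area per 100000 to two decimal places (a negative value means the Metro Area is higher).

Standard weights: 0.10, 0.41, 0.23, 0.26.
The Highland Zone: 0.1000×496.59 + 0.4100×515.99 + 0.2300×414.72 + 0.2600×376.53 = 454.4983 per 100000.
The Metro Area: 0.1000×548.76 + 0.4100×377.45 + 0.2300×376.10 + 0.2600×313.94 = 377.7579 per 100000.
Difference = 454.4983 − 377.7579 = 76.7404.

76.74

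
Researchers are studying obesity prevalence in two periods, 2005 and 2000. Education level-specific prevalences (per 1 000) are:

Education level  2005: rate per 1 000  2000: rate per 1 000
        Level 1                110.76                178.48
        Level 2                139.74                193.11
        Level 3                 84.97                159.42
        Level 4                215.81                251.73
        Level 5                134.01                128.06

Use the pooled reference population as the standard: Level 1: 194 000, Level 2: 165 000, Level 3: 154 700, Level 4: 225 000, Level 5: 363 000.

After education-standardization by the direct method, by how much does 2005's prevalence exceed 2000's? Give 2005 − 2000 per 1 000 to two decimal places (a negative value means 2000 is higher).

Standard total = 1 101 700; weights = 0.1761, 0.1498, 0.1404, 0.2042, 0.3295.
2005: 0.1761×110.76 + 0.1498×139.74 + 0.1404×84.97 + 0.2042×215.81 + 0.3295×134.01 = 140.5939 per 1 000.
2000: 0.1761×178.48 + 0.1498×193.11 + 0.1404×159.42 + 0.2042×251.73 + 0.3295×128.06 = 176.3416 per 1 000.
Difference = 140.5939 − 176.3416 = -35.7477.

-35.75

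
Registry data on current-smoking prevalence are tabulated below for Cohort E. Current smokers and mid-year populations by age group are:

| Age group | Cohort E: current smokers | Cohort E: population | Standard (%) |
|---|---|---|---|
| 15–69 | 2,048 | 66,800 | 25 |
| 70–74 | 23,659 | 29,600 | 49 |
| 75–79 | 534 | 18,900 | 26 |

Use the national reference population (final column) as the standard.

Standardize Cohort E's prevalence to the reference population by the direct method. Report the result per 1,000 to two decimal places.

406.66

Age-specific rates per 1,000 for Cohort E: 30.659, 799.291, 28.254.
Standard weights: 0.25, 0.49, 0.26.
Standardized rate: 0.2500×30.659 + 0.4900×799.291 + 0.2600×28.254 = 406.6631 per 1,000.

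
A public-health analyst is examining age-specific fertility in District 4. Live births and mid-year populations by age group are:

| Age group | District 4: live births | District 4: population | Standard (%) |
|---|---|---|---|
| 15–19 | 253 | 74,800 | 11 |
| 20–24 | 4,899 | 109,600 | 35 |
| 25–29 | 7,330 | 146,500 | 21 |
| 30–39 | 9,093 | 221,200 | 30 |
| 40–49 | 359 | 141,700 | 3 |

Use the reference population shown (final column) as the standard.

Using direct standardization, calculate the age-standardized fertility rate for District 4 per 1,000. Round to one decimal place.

38.9

Age-specific rates per 1,000 for District 4: 3.382, 44.699, 50.034, 41.108, 2.534.
Standard weights: 0.11, 0.35, 0.21, 0.30, 0.03.
Standardized rate: 0.1100×3.382 + 0.3500×44.699 + 0.2100×50.034 + 0.3000×41.108 + 0.0300×2.534 = 38.9321 per 1,000.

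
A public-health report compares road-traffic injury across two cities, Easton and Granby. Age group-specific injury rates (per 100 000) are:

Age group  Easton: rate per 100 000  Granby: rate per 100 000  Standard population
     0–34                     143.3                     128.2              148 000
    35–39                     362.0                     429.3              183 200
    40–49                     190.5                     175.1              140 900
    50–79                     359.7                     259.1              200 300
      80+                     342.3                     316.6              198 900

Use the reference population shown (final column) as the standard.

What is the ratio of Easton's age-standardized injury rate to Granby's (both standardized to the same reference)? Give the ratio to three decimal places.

Standard total = 871 300; weights = 0.1699, 0.2103, 0.1617, 0.2299, 0.2283.
Easton: 0.1699×143.3 + 0.2103×362.0 + 0.1617×190.5 + 0.2299×359.7 + 0.2283×342.3 = 292.0919 per 100 000.
Granby: 0.1699×128.2 + 0.2103×429.3 + 0.1617×175.1 + 0.2299×259.1 + 0.2283×316.6 = 272.1938 per 100 000.
Ratio = 292.0919 ÷ 272.1938 = 1.07310.

1.073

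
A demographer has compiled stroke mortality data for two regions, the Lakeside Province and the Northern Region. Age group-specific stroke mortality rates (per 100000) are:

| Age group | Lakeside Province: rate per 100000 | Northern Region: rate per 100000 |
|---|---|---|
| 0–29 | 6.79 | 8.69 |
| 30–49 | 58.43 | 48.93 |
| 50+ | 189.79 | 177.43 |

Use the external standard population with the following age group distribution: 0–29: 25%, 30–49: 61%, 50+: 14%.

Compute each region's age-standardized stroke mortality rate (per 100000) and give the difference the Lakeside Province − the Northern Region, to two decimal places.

Standard weights: 0.25, 0.61, 0.14.
The Lakeside Province: 0.2500×6.79 + 0.6100×58.43 + 0.1400×189.79 = 63.9104 per 100000.
The Northern Region: 0.2500×8.69 + 0.6100×48.93 + 0.1400×177.43 = 56.8600 per 100000.
Difference = 63.9104 − 56.8600 = 7.0504.

7.05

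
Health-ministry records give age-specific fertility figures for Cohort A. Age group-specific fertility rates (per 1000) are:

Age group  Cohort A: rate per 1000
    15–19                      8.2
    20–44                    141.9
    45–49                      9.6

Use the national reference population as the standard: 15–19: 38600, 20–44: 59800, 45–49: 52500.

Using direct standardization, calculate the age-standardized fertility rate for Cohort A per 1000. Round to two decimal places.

Standard total = 150900; weights = 0.2558, 0.3963, 0.3479.
Standardized rate: 0.2558×8.2 + 0.3963×141.9 + 0.3479×9.6 = 61.6709 per 1000.

61.67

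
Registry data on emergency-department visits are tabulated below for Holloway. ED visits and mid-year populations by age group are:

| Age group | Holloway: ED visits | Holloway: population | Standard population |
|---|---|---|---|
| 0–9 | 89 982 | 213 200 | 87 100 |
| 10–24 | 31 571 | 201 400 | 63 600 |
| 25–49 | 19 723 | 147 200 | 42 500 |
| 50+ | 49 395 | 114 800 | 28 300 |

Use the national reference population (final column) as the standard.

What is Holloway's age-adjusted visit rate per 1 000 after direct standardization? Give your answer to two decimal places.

Age-specific rates per 1 000 for Holloway: 422.054, 156.758, 133.988, 430.270.
Standard total = 221 500; weights = 0.3932, 0.2871, 0.1919, 0.1278.
Standardized rate: 0.3932×422.054 + 0.2871×156.758 + 0.1919×133.988 + 0.1278×430.270 = 291.6562 per 1 000.

291.66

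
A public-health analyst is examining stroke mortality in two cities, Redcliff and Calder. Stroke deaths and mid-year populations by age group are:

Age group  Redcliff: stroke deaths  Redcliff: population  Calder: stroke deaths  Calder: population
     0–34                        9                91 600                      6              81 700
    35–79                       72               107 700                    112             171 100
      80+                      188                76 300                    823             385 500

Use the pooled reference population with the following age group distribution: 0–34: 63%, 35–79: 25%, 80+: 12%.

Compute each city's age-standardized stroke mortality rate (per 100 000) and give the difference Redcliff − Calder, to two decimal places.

5.86

Age-specific rates per 100 000 for Redcliff: 9.83, 66.85, 246.40.
For Calder: 7.34, 65.46, 213.49.
Standard weights: 0.63, 0.25, 0.12.
Redcliff: 0.6300×9.83 + 0.2500×66.85 + 0.1200×246.40 = 52.4705 per 100 000.
Calder: 0.6300×7.34 + 0.2500×65.46 + 0.1200×213.49 = 46.6101 per 100 000.
Difference = 52.4705 − 46.6101 = 5.8605.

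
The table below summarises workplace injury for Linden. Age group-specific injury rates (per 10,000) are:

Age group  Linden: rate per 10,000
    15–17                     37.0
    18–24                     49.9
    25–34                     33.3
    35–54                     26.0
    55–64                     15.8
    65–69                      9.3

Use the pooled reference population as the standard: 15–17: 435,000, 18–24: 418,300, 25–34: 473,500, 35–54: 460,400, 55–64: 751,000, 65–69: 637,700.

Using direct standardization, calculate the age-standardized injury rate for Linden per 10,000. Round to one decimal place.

26.0

Standard total = 3,175,900; weights = 0.1370, 0.1317, 0.1491, 0.1450, 0.2365, 0.2008.
Standardized rate: 0.1370×37.0 + 0.1317×49.9 + 0.1491×33.3 + 0.1450×26.0 + 0.2365×15.8 + 0.2008×9.3 = 25.9777 per 10,000.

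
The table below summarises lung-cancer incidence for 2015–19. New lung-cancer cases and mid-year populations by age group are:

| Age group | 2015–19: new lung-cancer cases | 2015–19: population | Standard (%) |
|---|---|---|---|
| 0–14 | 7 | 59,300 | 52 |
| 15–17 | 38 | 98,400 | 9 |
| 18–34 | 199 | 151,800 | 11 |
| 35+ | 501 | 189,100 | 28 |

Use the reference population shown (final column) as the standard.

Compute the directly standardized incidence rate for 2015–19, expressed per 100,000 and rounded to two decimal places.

98.22

Age-specific rates per 100,000 for 2015–19: 11.80, 38.62, 131.09, 264.94.
Standard weights: 0.52, 0.09, 0.11, 0.28.
Standardized rate: 0.5200×11.80 + 0.0900×38.62 + 0.1100×131.09 + 0.2800×264.94 = 98.2172 per 100,000.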